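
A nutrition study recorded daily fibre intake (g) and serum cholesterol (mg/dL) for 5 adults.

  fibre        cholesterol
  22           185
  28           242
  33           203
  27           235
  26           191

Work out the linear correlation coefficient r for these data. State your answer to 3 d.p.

n = 5, Σx = 136, Σy = 1056, Σx² = 3762, Σy² = 225704, Σxy = 28856
nΣxy − ΣxΣy = 144280 − 143616 = 664
nΣx² − (Σx)² = 18810 − 18496 = 314; nΣy² − (Σy)² = 1128520 − 1115136 = 13384
r = 664 / √(314 × 13384) = 664 / 2050.0185 ≈ 0.324

0.324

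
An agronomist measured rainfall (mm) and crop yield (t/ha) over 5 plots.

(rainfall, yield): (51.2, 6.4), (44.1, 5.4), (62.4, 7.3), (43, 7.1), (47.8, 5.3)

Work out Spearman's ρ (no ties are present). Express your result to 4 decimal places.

0.3000

Rank rainfall: 4, 2, 5, 1, 3
Rank yield: 3, 2, 5, 4, 1
d = rank(rainfall) − rank(yield): 1, 0, 0, -3, 2; Σd² = 14
ρ = 1 − 6Σd² / [n(n²−1)] = 1 − 6×14 / (5×24) = 1 − 84/120 ≈ 0.3000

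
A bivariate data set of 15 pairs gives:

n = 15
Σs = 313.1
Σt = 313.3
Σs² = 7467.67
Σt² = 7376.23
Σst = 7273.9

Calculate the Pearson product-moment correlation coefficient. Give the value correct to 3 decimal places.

0.834

r = (nΣst − ΣsΣt) / √[(nΣs² − (Σs)²)(nΣt² − (Σt)²)]
Numerator: 15×7273.9 − 313.1×313.3 = 11014.27
Denominator: √[(112015.05 − 98031.61)(110643.45 − 98156.89)] = √[13983.44 × 12486.56] = 13213.8209
r = 11014.27 / 13213.8209 ≈ 0.834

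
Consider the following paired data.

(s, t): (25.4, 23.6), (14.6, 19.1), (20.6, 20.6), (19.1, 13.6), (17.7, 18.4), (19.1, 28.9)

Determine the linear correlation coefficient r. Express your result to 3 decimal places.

n = 6, Σs = 116.5, Σt = 124.2, Σs² = 2325.59, Σt² = 2704.86, Σst = 2440.09
nΣst − ΣsΣt = 14640.54 − 14469.3 = 171.24
nΣs² − (Σs)² = 13953.54 − 13572.25 = 381.29; nΣt² − (Σt)² = 16229.16 − 15425.64 = 803.52
r = 171.24 / √(381.29 × 803.52) = 171.24 / 553.5107 ≈ 0.309

0.309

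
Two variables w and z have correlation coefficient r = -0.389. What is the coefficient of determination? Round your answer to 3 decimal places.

r² = (-0.389)² = 0.151

0.151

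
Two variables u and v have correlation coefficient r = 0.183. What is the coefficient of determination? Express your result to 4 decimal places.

r² = (0.183)² = 0.0335

0.0335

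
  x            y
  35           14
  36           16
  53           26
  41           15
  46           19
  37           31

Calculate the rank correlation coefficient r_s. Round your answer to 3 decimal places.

0.543

Rank x: 1, 2, 6, 4, 5, 3
Rank y: 1, 3, 5, 2, 4, 6
d = rank(x) − rank(y): 0, -1, 1, 2, 1, -3; Σd² = 16
ρ = 1 − 6Σd² / [n(n²−1)] = 1 − 6×16 / (6×35) = 1 − 96/210 ≈ 0.543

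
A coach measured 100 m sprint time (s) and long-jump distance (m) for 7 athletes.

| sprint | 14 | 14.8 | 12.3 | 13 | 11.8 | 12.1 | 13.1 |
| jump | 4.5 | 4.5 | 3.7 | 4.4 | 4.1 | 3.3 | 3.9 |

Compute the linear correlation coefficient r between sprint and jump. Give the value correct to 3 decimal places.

n = 7, Σx = 91.1, Σy = 28.4, Σx² = 1192.59, Σy² = 116.46, Σxy = 371.71
nΣxy − ΣxΣy = 2601.97 − 2587.24 = 14.73
nΣx² − (Σx)² = 8348.13 − 8299.21 = 48.92; nΣy² − (Σy)² = 815.22 − 806.56 = 8.66
r = 14.73 / √(48.92 × 8.66) = 14.73 / 20.5827 ≈ 0.716

0.716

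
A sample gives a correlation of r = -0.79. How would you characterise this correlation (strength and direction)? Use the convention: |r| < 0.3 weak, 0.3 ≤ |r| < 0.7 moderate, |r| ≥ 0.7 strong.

r = -0.79 < 0 so the relationship is negative.
|r| = 0.79, which falls in the strong range.

strong negative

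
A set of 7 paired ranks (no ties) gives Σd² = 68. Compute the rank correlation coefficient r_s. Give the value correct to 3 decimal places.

ρ = 1 − 6Σd² / [n(n²−1)] = 1 − 6×68 / (7×48)
  = 1 − 408/336 = 1 − 1.2143 ≈ -0.214

-0.214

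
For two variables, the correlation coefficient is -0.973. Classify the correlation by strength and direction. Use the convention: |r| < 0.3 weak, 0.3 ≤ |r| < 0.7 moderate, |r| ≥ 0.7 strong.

strong negative

r = -0.973 < 0 so the relationship is negative.
|r| = 0.973, which falls in the strong range.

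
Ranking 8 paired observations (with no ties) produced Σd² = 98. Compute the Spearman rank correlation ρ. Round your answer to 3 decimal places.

-0.167

ρ = 1 − 6Σd² / [n(n²−1)] = 1 − 6×98 / (8×63)
  = 1 − 588/504 = 1 − 1.1667 ≈ -0.167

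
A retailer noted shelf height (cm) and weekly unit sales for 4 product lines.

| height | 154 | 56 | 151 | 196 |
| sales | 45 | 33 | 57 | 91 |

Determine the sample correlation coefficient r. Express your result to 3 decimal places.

0.845

n = 4, Σx = 557, Σy = 226, Σx² = 88069, Σy² = 14644, Σxy = 35221
nΣxy − ΣxΣy = 140884 − 125882 = 15002
nΣx² − (Σx)² = 352276 − 310249 = 42027; nΣy² − (Σy)² = 58576 − 51076 = 7500
r = 15002 / √(42027 × 7500) = 15002 / 17753.9432 ≈ 0.845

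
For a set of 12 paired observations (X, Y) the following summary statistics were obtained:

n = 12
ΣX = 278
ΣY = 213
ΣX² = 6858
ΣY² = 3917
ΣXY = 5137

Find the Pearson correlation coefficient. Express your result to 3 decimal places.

0.849

r = (nΣXY − ΣXΣY) / √[(nΣX² − (ΣX)²)(nΣY² − (ΣY)²)]
Numerator: 12×5137 − 278×213 = 2430
Denominator: √[(82296 − 77284)(47004 − 45369)] = √[5012 × 1635] = 2862.6247
r = 2430 / 2862.6247 ≈ 0.849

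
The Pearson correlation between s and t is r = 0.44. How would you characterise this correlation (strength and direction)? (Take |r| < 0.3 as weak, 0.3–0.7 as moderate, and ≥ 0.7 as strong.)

moderate positive

r = 0.44 > 0 so the relationship is positive.
|r| = 0.44, which falls in the moderate range.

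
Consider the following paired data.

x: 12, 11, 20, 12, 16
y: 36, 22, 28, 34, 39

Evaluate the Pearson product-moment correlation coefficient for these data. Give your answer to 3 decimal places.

n = 5, Σx = 71, Σy = 159, Σx² = 1065, Σy² = 5241, Σxy = 2266
nΣxy − ΣxΣy = 11330 − 11289 = 41
nΣx² − (Σx)² = 5325 − 5041 = 284; nΣy² − (Σy)² = 26205 − 25281 = 924
r = 41 / √(284 × 924) = 41 / 512.2656 ≈ 0.080

0.080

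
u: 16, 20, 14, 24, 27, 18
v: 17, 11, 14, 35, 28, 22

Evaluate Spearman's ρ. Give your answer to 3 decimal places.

Rank u: 2, 4, 1, 5, 6, 3
Rank v: 3, 1, 2, 6, 5, 4
d = rank(u) − rank(v): -1, 3, -1, -1, 1, -1; Σd² = 14
ρ = 1 − 6Σd² / [n(n²−1)] = 1 − 6×14 / (6×35) = 1 − 84/210 ≈ 0.600

0.600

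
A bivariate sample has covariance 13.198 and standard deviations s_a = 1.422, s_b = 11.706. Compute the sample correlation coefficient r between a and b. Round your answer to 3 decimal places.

r = Cov(a,b) / (s_a · s_b) = 13.198 / (1.422 × 11.706)
  = 13.198 / 16.6459 ≈ 0.793

0.793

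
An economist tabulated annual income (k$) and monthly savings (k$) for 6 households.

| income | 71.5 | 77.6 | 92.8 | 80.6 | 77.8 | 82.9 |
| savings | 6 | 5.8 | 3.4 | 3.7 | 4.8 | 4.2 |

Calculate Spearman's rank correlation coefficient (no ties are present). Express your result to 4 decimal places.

-0.9429

Rank income: 1, 2, 6, 4, 3, 5
Rank savings: 6, 5, 1, 2, 4, 3
d = rank(income) − rank(savings): -5, -3, 5, 2, -1, 2; Σd² = 68
ρ = 1 − 6Σd² / [n(n²−1)] = 1 − 6×68 / (6×35) = 1 − 408/210 ≈ -0.9429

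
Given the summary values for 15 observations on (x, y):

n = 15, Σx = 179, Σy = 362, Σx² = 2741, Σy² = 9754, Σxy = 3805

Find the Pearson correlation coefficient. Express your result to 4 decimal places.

-0.6562

r = (nΣxy − ΣxΣy) / √[(nΣx² − (Σx)²)(nΣy² − (Σy)²)]
Numerator: 15×3805 − 179×362 = -7723
Denominator: √[(41115 − 32041)(146310 − 131044)] = √[9074 × 15266] = 11769.6085
r = -7723 / 11769.6085 ≈ -0.6562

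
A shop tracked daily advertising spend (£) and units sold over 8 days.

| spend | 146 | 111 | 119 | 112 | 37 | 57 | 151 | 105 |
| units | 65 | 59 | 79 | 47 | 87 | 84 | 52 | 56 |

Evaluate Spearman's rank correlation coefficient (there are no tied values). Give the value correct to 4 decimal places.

Rank spend: 7, 4, 6, 5, 1, 2, 8, 3
Rank units: 5, 4, 6, 1, 8, 7, 2, 3
d = rank(spend) − rank(units): 2, 0, 0, 4, -7, -5, 6, 0; Σd² = 130
ρ = 1 − 6Σd² / [n(n²−1)] = 1 − 6×130 / (8×63) = 1 − 780/504 ≈ -0.5476

-0.5476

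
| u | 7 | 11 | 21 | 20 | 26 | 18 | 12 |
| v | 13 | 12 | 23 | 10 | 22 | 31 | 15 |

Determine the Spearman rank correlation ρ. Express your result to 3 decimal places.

Rank u: 1, 2, 6, 5, 7, 4, 3
Rank v: 3, 2, 6, 1, 5, 7, 4
d = rank(u) − rank(v): -2, 0, 0, 4, 2, -3, -1; Σd² = 34
ρ = 1 − 6Σd² / [n(n²−1)] = 1 − 6×34 / (7×48) = 1 − 204/336 ≈ 0.393

0.393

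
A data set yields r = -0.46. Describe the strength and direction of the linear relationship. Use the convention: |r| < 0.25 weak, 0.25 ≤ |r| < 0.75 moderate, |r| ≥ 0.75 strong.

moderate negative

r = -0.46 < 0 so the relationship is negative.
|r| = 0.46, which falls in the moderate range.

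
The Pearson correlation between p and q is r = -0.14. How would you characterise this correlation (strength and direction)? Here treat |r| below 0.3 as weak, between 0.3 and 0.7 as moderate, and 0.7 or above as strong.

weak negative

r = -0.14 < 0 so the relationship is negative.
|r| = 0.14, which falls in the weak range.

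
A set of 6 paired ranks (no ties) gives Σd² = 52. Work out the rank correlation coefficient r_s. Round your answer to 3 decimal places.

ρ = 1 − 6Σd² / [n(n²−1)] = 1 − 6×52 / (6×35)
  = 1 − 312/210 = 1 − 1.4857 ≈ -0.486

-0.486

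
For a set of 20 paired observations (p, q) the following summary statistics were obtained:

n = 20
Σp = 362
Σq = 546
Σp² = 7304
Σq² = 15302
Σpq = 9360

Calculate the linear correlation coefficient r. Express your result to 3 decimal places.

r = (nΣpq − ΣpΣq) / √[(nΣp² − (Σp)²)(nΣq² − (Σq)²)]
Numerator: 20×9360 − 362×546 = -10452
Denominator: √[(146080 − 131044)(306040 − 298116)] = √[15036 × 7924] = 10915.3682
r = -10452 / 10915.3682 ≈ -0.958

-0.958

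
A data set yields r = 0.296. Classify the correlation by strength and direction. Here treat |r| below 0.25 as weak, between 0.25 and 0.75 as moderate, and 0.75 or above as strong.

r = 0.296 > 0 so the relationship is positive.
|r| = 0.296, which falls in the moderate range.

moderate positive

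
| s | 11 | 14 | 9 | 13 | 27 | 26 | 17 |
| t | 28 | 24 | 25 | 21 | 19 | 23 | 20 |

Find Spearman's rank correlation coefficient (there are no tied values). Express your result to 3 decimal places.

Rank s: 2, 4, 1, 3, 7, 6, 5
Rank t: 7, 5, 6, 3, 1, 4, 2
d = rank(s) − rank(t): -5, -1, -5, 0, 6, 2, 3; Σd² = 100
ρ = 1 − 6Σd² / [n(n²−1)] = 1 − 6×100 / (7×48) = 1 − 600/336 ≈ -0.786

-0.786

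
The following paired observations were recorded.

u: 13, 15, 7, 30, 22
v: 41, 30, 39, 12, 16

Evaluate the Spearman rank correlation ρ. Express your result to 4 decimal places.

-0.9000

Rank u: 2, 3, 1, 5, 4
Rank v: 5, 3, 4, 1, 2
d = rank(u) − rank(v): -3, 0, -3, 4, 2; Σd² = 38
ρ = 1 − 6Σd² / [n(n²−1)] = 1 − 6×38 / (5×24) = 1 − 228/120 ≈ -0.9000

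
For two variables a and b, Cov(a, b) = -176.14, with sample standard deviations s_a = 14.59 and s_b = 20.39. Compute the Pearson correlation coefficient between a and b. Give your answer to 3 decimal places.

-0.592

r = Cov(a,b) / (s_a · s_b) = -176.14 / (14.59 × 20.39)
  = -176.14 / 297.4901 ≈ -0.592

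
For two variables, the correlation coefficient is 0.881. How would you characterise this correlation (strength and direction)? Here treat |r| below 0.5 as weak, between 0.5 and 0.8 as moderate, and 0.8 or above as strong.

r = 0.881 > 0 so the relationship is positive.
|r| = 0.881, which falls in the strong range.

strong positive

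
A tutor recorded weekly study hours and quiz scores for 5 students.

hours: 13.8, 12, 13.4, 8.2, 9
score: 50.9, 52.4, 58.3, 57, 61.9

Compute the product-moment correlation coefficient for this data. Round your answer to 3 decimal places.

-0.594

n = 5, Σx = 56.4, Σy = 280.5, Σx² = 662.24, Σy² = 15816.07, Σxy = 3136.94
nΣxy − ΣxΣy = 15684.7 − 15820.2 = -135.5
nΣx² − (Σx)² = 3311.2 − 3180.96 = 130.24; nΣy² − (Σy)² = 79080.35 − 78680.25 = 400.1
r = -135.5 / √(130.24 × 400.1) = -135.5 / 228.2740 ≈ -0.594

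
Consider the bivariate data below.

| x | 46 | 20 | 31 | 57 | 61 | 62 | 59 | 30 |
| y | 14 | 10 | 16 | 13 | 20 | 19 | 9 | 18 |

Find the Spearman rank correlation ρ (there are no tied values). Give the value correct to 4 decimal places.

0.3810

Rank x: 4, 1, 3, 5, 7, 8, 6, 2
Rank y: 4, 2, 5, 3, 8, 7, 1, 6
d = rank(x) − rank(y): 0, -1, -2, 2, -1, 1, 5, -4; Σd² = 52
ρ = 1 − 6Σd² / [n(n²−1)] = 1 − 6×52 / (8×63) = 1 − 312/504 ≈ 0.3810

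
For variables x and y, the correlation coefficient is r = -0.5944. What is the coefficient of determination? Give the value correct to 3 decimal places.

0.353

r² = (-0.5944)² = 0.353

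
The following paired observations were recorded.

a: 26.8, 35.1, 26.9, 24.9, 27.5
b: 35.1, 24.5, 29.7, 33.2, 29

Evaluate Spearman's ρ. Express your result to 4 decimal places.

Rank a: 2, 5, 3, 1, 4
Rank b: 5, 1, 3, 4, 2
d = rank(a) − rank(b): -3, 4, 0, -3, 2; Σd² = 38
ρ = 1 − 6Σd² / [n(n²−1)] = 1 − 6×38 / (5×24) = 1 − 228/120 ≈ -0.9000

-0.9000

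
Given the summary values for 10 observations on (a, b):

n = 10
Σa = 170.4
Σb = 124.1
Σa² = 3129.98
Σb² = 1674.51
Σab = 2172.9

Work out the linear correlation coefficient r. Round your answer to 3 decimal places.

r = (nΣab − ΣaΣb) / √[(nΣa² − (Σa)²)(nΣb² − (Σb)²)]
Numerator: 10×2172.9 − 170.4×124.1 = 582.36
Denominator: √[(31299.8 − 29036.16)(16745.1 − 15400.81)] = √[2263.64 × 1344.29] = 1744.4164
r = 582.36 / 1744.4164 ≈ 0.334

0.334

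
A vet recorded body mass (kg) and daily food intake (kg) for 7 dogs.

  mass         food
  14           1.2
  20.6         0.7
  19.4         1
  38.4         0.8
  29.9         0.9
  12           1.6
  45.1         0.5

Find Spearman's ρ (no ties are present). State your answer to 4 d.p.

Rank mass: 2, 4, 3, 6, 5, 1, 7
Rank food: 6, 2, 5, 3, 4, 7, 1
d = rank(mass) − rank(food): -4, 2, -2, 3, 1, -6, 6; Σd² = 106
ρ = 1 − 6Σd² / [n(n²−1)] = 1 − 6×106 / (7×48) = 1 − 636/336 ≈ -0.8929

-0.8929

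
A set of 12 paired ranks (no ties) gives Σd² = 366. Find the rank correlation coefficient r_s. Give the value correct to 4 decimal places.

ρ = 1 − 6Σd² / [n(n²−1)] = 1 − 6×366 / (12×143)
  = 1 − 2196/1716 = 1 − 1.27972 ≈ -0.2797

-0.2797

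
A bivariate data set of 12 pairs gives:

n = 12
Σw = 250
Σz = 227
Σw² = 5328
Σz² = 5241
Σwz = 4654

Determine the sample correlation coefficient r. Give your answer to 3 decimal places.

-0.223

r = (nΣwz − ΣwΣz) / √[(nΣw² − (Σw)²)(nΣz² − (Σz)²)]
Numerator: 12×4654 − 250×227 = -902
Denominator: √[(63936 − 62500)(62892 − 51529)] = √[1436 × 11363] = 4039.4638
r = -902 / 4039.4638 ≈ -0.223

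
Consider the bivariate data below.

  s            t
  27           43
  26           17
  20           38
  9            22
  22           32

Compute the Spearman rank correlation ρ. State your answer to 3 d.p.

0.300

Rank s: 5, 4, 2, 1, 3
Rank t: 5, 1, 4, 2, 3
d = rank(s) − rank(t): 0, 3, -2, -1, 0; Σd² = 14
ρ = 1 − 6Σd² / [n(n²−1)] = 1 − 6×14 / (5×24) = 1 − 84/120 ≈ 0.300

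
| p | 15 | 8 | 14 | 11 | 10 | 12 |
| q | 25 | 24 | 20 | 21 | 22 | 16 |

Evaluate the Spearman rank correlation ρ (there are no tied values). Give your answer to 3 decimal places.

-0.086

Rank p: 6, 1, 5, 3, 2, 4
Rank q: 6, 5, 2, 3, 4, 1
d = rank(p) − rank(q): 0, -4, 3, 0, -2, 3; Σd² = 38
ρ = 1 − 6Σd² / [n(n²−1)] = 1 − 6×38 / (6×35) = 1 − 228/210 ≈ -0.086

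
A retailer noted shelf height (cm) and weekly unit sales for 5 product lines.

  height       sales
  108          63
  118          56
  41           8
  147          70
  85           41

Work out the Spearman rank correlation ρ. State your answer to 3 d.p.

Rank height: 3, 4, 1, 5, 2
Rank sales: 4, 3, 1, 5, 2
d = rank(height) − rank(sales): -1, 1, 0, 0, 0; Σd² = 2
ρ = 1 − 6Σd² / [n(n²−1)] = 1 − 6×2 / (5×24) = 1 − 12/120 ≈ 0.900

0.900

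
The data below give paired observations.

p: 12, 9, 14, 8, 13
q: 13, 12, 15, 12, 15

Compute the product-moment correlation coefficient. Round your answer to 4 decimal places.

0.9298

n = 5, Σp = 56, Σq = 67, Σp² = 654, Σq² = 907, Σpq = 765
nΣpq − ΣpΣq = 3825 − 3752 = 73
nΣp² − (Σp)² = 3270 − 3136 = 134; nΣq² − (Σq)² = 4535 − 4489 = 46
r = 73 / √(134 × 46) = 73 / 78.5111 ≈ 0.9298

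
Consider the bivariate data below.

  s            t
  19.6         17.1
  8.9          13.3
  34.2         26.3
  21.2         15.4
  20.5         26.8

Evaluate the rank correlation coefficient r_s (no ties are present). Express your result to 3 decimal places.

Rank s: 2, 1, 5, 4, 3
Rank t: 3, 1, 4, 2, 5
d = rank(s) − rank(t): -1, 0, 1, 2, -2; Σd² = 10
ρ = 1 − 6Σd² / [n(n²−1)] = 1 − 6×10 / (5×24) = 1 − 60/120 ≈ 0.500

0.500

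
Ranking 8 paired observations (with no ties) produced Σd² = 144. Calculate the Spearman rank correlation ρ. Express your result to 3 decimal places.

-0.714

ρ = 1 − 6Σd² / [n(n²−1)] = 1 − 6×144 / (8×63)
  = 1 − 864/504 = 1 − 1.7143 ≈ -0.714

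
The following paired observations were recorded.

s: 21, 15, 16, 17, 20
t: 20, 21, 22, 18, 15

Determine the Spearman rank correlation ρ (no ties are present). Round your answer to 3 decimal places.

-0.600

Rank s: 5, 1, 2, 3, 4
Rank t: 3, 4, 5, 2, 1
d = rank(s) − rank(t): 2, -3, -3, 1, 3; Σd² = 32
ρ = 1 − 6Σd² / [n(n²−1)] = 1 − 6×32 / (5×24) = 1 − 192/120 ≈ -0.600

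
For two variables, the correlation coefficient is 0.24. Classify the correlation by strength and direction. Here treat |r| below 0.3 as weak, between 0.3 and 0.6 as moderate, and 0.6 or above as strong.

weak positive

r = 0.24 > 0 so the relationship is positive.
|r| = 0.24, which falls in the weak range.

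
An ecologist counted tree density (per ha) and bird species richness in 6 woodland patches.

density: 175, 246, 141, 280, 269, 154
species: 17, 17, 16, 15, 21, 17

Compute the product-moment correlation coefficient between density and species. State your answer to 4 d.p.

0.2624

n = 6, Σx = 1265, Σy = 103, Σx² = 285499, Σy² = 1789, Σxy = 21880
nΣxy − ΣxΣy = 131280 − 130295 = 985
nΣx² − (Σx)² = 1712994 − 1600225 = 112769; nΣy² − (Σy)² = 10734 − 10609 = 125
r = 985 / √(112769 × 125) = 985 / 3754.4807 ≈ 0.2624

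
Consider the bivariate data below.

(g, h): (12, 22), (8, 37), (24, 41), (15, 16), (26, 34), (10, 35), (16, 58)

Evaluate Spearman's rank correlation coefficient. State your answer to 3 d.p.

0.107

Rank g: 3, 1, 6, 4, 7, 2, 5
Rank h: 2, 5, 6, 1, 3, 4, 7
d = rank(g) − rank(h): 1, -4, 0, 3, 4, -2, -2; Σd² = 50
ρ = 1 − 6Σd² / [n(n²−1)] = 1 − 6×50 / (7×48) = 1 − 300/336 ≈ 0.107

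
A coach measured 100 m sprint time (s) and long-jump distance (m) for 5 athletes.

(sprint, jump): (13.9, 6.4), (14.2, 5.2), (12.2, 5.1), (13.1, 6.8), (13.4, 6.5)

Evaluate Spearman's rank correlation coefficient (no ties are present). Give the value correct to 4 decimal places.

Rank sprint: 4, 5, 1, 2, 3
Rank jump: 3, 2, 1, 5, 4
d = rank(sprint) − rank(jump): 1, 3, 0, -3, -1; Σd² = 20
ρ = 1 − 6Σd² / [n(n²−1)] = 1 − 6×20 / (5×24) = 1 − 120/120 ≈ 0.0000

0.0000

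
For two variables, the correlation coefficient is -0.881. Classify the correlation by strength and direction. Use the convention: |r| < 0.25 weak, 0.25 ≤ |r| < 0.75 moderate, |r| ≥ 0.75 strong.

r = -0.881 < 0 so the relationship is negative.
|r| = 0.881, which falls in the strong range.

strong negative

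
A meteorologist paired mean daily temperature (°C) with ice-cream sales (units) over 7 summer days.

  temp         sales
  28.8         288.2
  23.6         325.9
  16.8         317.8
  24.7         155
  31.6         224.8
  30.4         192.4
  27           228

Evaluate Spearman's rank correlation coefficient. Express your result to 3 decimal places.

Rank temp: 5, 2, 1, 3, 7, 6, 4
Rank sales: 5, 7, 6, 1, 3, 2, 4
d = rank(temp) − rank(sales): 0, -5, -5, 2, 4, 4, 0; Σd² = 86
ρ = 1 − 6Σd² / [n(n²−1)] = 1 − 6×86 / (7×48) = 1 − 516/336 ≈ -0.536

-0.536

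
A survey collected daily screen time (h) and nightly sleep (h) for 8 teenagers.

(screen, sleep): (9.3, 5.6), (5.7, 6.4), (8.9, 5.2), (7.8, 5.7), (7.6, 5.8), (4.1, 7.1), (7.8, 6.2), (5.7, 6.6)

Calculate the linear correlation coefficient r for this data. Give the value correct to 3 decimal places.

-0.937

n = 8, Σx = 56.9, Σy = 48.6, Σx² = 426.93, Σy² = 297.9, Σxy = 338.47
nΣxy − ΣxΣy = 2707.76 − 2765.34 = -57.58
nΣx² − (Σx)² = 3415.44 − 3237.61 = 177.83; nΣy² − (Σy)² = 2383.2 − 2361.96 = 21.24
r = -57.58 / √(177.83 × 21.24) = -57.58 / 61.4582 ≈ -0.937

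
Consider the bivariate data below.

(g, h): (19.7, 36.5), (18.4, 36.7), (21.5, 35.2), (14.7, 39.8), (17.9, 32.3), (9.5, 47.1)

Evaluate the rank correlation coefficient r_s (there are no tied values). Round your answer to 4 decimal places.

-0.6571

Rank g: 5, 4, 6, 2, 3, 1
Rank h: 3, 4, 2, 5, 1, 6
d = rank(g) − rank(h): 2, 0, 4, -3, 2, -5; Σd² = 58
ρ = 1 − 6Σd² / [n(n²−1)] = 1 − 6×58 / (6×35) = 1 − 348/210 ≈ -0.6571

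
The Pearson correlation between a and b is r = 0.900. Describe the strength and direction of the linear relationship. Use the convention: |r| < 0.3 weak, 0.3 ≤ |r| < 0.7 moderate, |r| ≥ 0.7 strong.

strong positive

r = 0.900 > 0 so the relationship is positive.
|r| = 0.900, which falls in the strong range.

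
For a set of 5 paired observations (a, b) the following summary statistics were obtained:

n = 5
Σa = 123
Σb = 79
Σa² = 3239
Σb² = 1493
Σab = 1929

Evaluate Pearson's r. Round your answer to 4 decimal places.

-0.0630

r = (nΣab − ΣaΣb) / √[(nΣa² − (Σa)²)(nΣb² − (Σb)²)]
Numerator: 5×1929 − 123×79 = -72
Denominator: √[(16195 − 15129)(7465 − 6241)] = √[1066 × 1224] = 1142.2714
r = -72 / 1142.2714 ≈ -0.0630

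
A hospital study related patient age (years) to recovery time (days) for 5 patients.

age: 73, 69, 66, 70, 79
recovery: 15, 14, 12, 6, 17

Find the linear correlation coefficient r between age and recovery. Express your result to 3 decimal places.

0.559

n = 5, Σx = 357, Σy = 64, Σx² = 25587, Σy² = 890, Σxy = 4616
nΣxy − ΣxΣy = 23080 − 22848 = 232
nΣx² − (Σx)² = 127935 − 127449 = 486; nΣy² − (Σy)² = 4450 − 4096 = 354
r = 232 / √(486 × 354) = 232 / 414.7819 ≈ 0.559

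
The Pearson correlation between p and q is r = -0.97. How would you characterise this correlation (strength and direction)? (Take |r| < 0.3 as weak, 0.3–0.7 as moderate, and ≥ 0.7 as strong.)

r = -0.97 < 0 so the relationship is negative.
|r| = 0.97, which falls in the strong range.

strong negative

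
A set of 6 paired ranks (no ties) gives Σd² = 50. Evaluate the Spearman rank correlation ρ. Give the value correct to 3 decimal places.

ρ = 1 − 6Σd² / [n(n²−1)] = 1 − 6×50 / (6×35)
  = 1 − 300/210 = 1 − 1.4286 ≈ -0.429

-0.429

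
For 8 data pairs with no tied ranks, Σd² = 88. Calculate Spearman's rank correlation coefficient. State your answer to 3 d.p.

ρ = 1 − 6Σd² / [n(n²−1)] = 1 − 6×88 / (8×63)
  = 1 − 528/504 = 1 − 1.0476 ≈ -0.048

-0.048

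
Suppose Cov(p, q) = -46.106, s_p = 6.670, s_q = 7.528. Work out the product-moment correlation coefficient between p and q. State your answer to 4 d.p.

r = Cov(p,q) / (s_p · s_q) = -46.106 / (6.670 × 7.528)
  = -46.106 / 50.2118 ≈ -0.9182

-0.9182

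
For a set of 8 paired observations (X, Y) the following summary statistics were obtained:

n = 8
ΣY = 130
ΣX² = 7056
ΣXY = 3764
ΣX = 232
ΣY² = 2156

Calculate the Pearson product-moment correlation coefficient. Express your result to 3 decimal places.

-0.050

r = (nΣXY − ΣXΣY) / √[(nΣX² − (ΣX)²)(nΣY² − (ΣY)²)]
Numerator: 8×3764 − 232×130 = -48
Denominator: √[(56448 − 53824)(17248 − 16900)] = √[2624 × 348] = 955.5899
r = -48 / 955.5899 ≈ -0.050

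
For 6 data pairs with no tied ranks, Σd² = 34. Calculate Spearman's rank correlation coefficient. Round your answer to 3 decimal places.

ρ = 1 − 6Σd² / [n(n²−1)] = 1 − 6×34 / (6×35)
  = 1 − 204/210 = 1 − 0.9714 ≈ 0.029

0.029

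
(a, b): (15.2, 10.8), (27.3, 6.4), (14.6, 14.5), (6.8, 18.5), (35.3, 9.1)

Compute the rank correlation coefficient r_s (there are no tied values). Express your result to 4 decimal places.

-0.9000

Rank a: 3, 4, 2, 1, 5
Rank b: 3, 1, 4, 5, 2
d = rank(a) − rank(b): 0, 3, -2, -4, 3; Σd² = 38
ρ = 1 − 6Σd² / [n(n²−1)] = 1 − 6×38 / (5×24) = 1 − 228/120 ≈ -0.9000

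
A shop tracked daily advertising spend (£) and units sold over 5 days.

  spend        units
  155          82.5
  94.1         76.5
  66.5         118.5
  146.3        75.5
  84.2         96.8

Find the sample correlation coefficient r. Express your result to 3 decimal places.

n = 5, Σx = 546.1, Σy = 449.8, Σx² = 65795.39, Σy² = 41771.24, Σxy = 47062.61
nΣxy − ΣxΣy = 235313.05 − 245635.78 = -10322.73
nΣx² − (Σx)² = 328976.95 − 298225.21 = 30751.74; nΣy² − (Σy)² = 208856.2 − 202320.04 = 6536.16
r = -10322.73 / √(30751.74 × 6536.16) = -10322.73 / 14177.3867 ≈ -0.728

-0.728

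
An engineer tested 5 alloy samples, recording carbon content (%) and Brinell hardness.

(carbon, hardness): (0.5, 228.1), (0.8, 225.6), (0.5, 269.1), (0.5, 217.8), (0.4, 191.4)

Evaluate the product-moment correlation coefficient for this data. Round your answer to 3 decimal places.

n = 5, Σx = 2.7, Σy = 1132, Σx² = 1.55, Σy² = 259410.58, Σxy = 614.54
nΣxy − ΣxΣy = 3072.7 − 3056.4 = 16.3
nΣx² − (Σx)² = 7.75 − 7.29 = 0.46; nΣy² − (Σy)² = 1297052.9 − 1281424 = 15628.9
r = 16.3 / √(0.46 × 15628.9) = 16.3 / 84.7897 ≈ 0.192

0.192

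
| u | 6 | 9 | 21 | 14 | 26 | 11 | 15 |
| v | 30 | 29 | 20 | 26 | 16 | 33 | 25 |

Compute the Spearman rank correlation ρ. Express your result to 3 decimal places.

-0.893

Rank u: 1, 2, 6, 4, 7, 3, 5
Rank v: 6, 5, 2, 4, 1, 7, 3
d = rank(u) − rank(v): -5, -3, 4, 0, 6, -4, 2; Σd² = 106
ρ = 1 − 6Σd² / [n(n²−1)] = 1 − 6×106 / (7×48) = 1 − 636/336 ≈ -0.893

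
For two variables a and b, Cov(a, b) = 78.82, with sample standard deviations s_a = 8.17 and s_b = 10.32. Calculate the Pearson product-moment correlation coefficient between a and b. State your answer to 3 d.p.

r = Cov(a,b) / (s_a · s_b) = 78.82 / (8.17 × 10.32)
  = 78.82 / 84.3144 ≈ 0.935

0.935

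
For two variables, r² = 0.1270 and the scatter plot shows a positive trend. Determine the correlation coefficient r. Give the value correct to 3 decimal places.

0.356

|r| = √0.1270 = 0.356
The association is positive, so r = 0.356.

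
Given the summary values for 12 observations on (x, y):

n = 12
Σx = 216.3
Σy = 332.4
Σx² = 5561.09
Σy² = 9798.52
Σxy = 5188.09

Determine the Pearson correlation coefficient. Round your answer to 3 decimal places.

-0.811

r = (nΣxy − ΣxΣy) / √[(nΣx² − (Σx)²)(nΣy² − (Σy)²)]
Numerator: 12×5188.09 − 216.3×332.4 = -9641.04
Denominator: √[(66733.08 − 46785.69)(117582.24 − 110489.76)] = √[19947.39 × 7092.48] = 11894.3879
r = -9641.04 / 11894.3879 ≈ -0.811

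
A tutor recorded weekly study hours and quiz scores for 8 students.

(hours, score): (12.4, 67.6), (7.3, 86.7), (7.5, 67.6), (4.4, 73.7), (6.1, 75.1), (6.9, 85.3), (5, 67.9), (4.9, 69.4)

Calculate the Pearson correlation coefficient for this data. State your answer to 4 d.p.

-0.0945

n = 8, Σx = 54.5, Σy = 593.3, Σx² = 416.49, Σy² = 44430.97, Σxy = 4028.67
nΣxy − ΣxΣy = 32229.36 − 32334.85 = -105.49
nΣx² − (Σx)² = 3331.92 − 2970.25 = 361.67; nΣy² − (Σy)² = 355447.76 − 352004.89 = 3442.87
r = -105.49 / √(361.67 × 3442.87) = -105.49 / 1115.8776 ≈ -0.0945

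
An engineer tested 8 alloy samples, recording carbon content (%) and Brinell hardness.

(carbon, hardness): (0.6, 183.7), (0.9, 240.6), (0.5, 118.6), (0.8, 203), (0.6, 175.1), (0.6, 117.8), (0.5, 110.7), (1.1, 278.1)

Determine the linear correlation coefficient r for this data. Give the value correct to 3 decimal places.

n = 8, Σx = 5.6, Σy = 1427.6, Σx² = 4.24, Σy² = 281039.96, Σxy = 1085.46
nΣxy − ΣxΣy = 8683.68 − 7994.56 = 689.12
nΣx² − (Σx)² = 33.92 − 31.36 = 2.56; nΣy² − (Σy)² = 2248319.68 − 2038041.76 = 210277.92
r = 689.12 / √(2.56 × 210277.92) = 689.12 / 733.6971 ≈ 0.939

0.939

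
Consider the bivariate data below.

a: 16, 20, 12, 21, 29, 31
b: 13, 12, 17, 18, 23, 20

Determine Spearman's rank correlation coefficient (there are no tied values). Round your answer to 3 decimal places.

Rank a: 2, 3, 1, 4, 5, 6
Rank b: 2, 1, 3, 4, 6, 5
d = rank(a) − rank(b): 0, 2, -2, 0, -1, 1; Σd² = 10
ρ = 1 − 6Σd² / [n(n²−1)] = 1 − 6×10 / (6×35) = 1 − 60/210 ≈ 0.714

0.714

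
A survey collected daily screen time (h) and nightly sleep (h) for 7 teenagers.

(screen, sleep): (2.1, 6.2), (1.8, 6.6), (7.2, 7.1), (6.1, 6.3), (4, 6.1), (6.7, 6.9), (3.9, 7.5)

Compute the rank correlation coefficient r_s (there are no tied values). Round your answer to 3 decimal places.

0.286

Rank screen: 2, 1, 7, 5, 4, 6, 3
Rank sleep: 2, 4, 6, 3, 1, 5, 7
d = rank(screen) − rank(sleep): 0, -3, 1, 2, 3, 1, -4; Σd² = 40
ρ = 1 − 6Σd² / [n(n²−1)] = 1 − 6×40 / (7×48) = 1 − 240/336 ≈ 0.286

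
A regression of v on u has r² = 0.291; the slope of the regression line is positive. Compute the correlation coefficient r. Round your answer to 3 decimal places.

0.539

|r| = √0.291 = 0.539
The association is positive, so r = 0.539.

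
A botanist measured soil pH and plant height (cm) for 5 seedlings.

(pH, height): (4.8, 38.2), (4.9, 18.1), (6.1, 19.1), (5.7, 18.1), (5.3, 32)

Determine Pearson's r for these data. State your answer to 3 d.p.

n = 5, Σx = 26.8, Σy = 125.5, Σx² = 144.84, Σy² = 3503.27, Σxy = 661.33
nΣxy − ΣxΣy = 3306.65 − 3363.4 = -56.75
nΣx² − (Σx)² = 724.2 − 718.24 = 5.96; nΣy² − (Σy)² = 17516.35 − 15750.25 = 1766.1
r = -56.75 / √(5.96 × 1766.1) = -56.75 / 102.5961 ≈ -0.553

-0.553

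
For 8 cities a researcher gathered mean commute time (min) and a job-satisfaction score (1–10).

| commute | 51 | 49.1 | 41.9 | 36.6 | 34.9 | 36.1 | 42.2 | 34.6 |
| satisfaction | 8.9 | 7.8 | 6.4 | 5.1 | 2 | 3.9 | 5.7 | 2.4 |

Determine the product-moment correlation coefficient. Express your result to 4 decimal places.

n = 8, Σx = 326.4, Σy = 42.2, Σx² = 13606.2, Σy² = 264.48, Σxy = 1825.87
nΣxy − ΣxΣy = 14606.96 − 13774.08 = 832.88
nΣx² − (Σx)² = 108849.6 − 106536.96 = 2312.64; nΣy² − (Σy)² = 2115.84 − 1780.84 = 335
r = 832.88 / √(2312.64 × 335) = 832.88 / 880.1900 ≈ 0.9463

0.9463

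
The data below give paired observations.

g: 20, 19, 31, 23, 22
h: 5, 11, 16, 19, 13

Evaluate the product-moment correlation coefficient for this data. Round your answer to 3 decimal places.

0.556

n = 5, Σg = 115, Σh = 64, Σg² = 2735, Σh² = 932, Σgh = 1528
nΣgh − ΣgΣh = 7640 − 7360 = 280
nΣg² − (Σg)² = 13675 − 13225 = 450; nΣh² − (Σh)² = 4660 − 4096 = 564
r = 280 / √(450 × 564) = 280 / 503.7857 ≈ 0.556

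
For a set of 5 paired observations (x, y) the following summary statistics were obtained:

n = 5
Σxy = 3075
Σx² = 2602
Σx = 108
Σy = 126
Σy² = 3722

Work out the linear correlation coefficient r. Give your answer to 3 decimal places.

r = (nΣxy − ΣxΣy) / √[(nΣx² − (Σx)²)(nΣy² − (Σy)²)]
Numerator: 5×3075 − 108×126 = 1767
Denominator: √[(13010 − 11664)(18610 − 15876)] = √[1346 × 2734] = 1918.3232
r = 1767 / 1918.3232 ≈ 0.921

0.921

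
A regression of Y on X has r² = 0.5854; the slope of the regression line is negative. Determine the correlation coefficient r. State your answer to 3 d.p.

|r| = √0.5854 = 0.765
The association is negative, so r = −0.765.

-0.765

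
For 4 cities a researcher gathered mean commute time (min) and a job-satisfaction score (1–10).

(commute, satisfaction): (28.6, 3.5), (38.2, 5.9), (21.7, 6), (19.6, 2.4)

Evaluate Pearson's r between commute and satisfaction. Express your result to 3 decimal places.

n = 4, Σx = 108.1, Σy = 17.8, Σx² = 3132.25, Σy² = 88.82, Σxy = 502.72
nΣxy − ΣxΣy = 2010.88 − 1924.18 = 86.7
nΣx² − (Σx)² = 12529 − 11685.61 = 843.39; nΣy² − (Σy)² = 355.28 − 316.84 = 38.44
r = 86.7 / √(843.39 × 38.44) = 86.7 / 180.0553 ≈ 0.482

0.482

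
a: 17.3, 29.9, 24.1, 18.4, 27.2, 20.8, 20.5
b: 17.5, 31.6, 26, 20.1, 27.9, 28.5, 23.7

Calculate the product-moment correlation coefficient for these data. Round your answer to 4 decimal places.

0.8657

n = 7, Σa = 158.2, Σb = 175.3, Σa² = 3705.4, Σb² = 4537.17, Σab = 4081.56
nΣab − ΣaΣb = 28570.92 − 27732.46 = 838.46
nΣa² − (Σa)² = 25937.8 − 25027.24 = 910.56; nΣb² − (Σb)² = 31760.19 − 30730.09 = 1030.1
r = 838.46 / √(910.56 × 1030.1) = 838.46 / 968.4874 ≈ 0.8657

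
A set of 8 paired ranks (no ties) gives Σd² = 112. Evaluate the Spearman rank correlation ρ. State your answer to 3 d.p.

-0.333

ρ = 1 − 6Σd² / [n(n²−1)] = 1 − 6×112 / (8×63)
  = 1 − 672/504 = 1 − 1.3333 ≈ -0.333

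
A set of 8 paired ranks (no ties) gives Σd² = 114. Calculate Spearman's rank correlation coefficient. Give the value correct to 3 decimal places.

-0.357

ρ = 1 − 6Σd² / [n(n²−1)] = 1 − 6×114 / (8×63)
  = 1 − 684/504 = 1 − 1.3571 ≈ -0.357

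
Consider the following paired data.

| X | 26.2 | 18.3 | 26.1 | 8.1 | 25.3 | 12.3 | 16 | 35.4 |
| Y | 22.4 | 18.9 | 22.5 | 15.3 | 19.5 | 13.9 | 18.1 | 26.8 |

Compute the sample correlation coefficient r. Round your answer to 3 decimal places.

0.952

n = 8, ΣX = 167.7, ΣY = 157.4, ΣX² = 4068.69, ΣY² = 3218.62, ΣXY = 3546.57
nΣXY − ΣXΣY = 28372.56 − 26395.98 = 1976.58
nΣX² − (ΣX)² = 32549.52 − 28123.29 = 4426.23; nΣY² − (ΣY)² = 25748.96 − 24774.76 = 974.2
r = 1976.58 / √(4426.23 × 974.2) = 1976.58 / 2076.5436 ≈ 0.952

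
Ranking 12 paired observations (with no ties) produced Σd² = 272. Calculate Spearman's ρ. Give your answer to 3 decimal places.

0.049

ρ = 1 − 6Σd² / [n(n²−1)] = 1 − 6×272 / (12×143)
  = 1 − 1632/1716 = 1 − 0.9510 ≈ 0.049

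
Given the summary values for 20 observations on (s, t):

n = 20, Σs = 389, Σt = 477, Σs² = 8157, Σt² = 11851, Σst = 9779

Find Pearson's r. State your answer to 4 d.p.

r = (nΣst − ΣsΣt) / √[(nΣs² − (Σs)²)(nΣt² − (Σt)²)]
Numerator: 20×9779 − 389×477 = 10027
Denominator: √[(163140 − 151321)(237020 − 227529)] = √[11819 × 9491] = 10591.2289
r = 10027 / 10591.2289 ≈ 0.9467

0.9467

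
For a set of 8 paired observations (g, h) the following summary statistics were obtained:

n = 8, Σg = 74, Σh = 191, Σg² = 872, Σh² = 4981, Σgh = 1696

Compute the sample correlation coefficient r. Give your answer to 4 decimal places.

-0.2519

r = (nΣgh − ΣgΣh) / √[(nΣg² − (Σg)²)(nΣh² − (Σh)²)]
Numerator: 8×1696 − 74×191 = -566
Denominator: √[(6976 − 5476)(39848 − 36481)] = √[1500 × 3367] = 2247.3318
r = -566 / 2247.3318 ≈ -0.2519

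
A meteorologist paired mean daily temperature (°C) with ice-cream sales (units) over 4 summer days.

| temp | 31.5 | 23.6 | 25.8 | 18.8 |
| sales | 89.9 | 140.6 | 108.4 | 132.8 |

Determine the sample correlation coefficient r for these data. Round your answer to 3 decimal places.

-0.857

n = 4, Σx = 99.7, Σy = 471.7, Σx² = 2568.29, Σy² = 57236.77, Σxy = 11443.37
nΣxy − ΣxΣy = 45773.48 − 47028.49 = -1255.01
nΣx² − (Σx)² = 10273.16 − 9940.09 = 333.07; nΣy² − (Σy)² = 228947.08 − 222500.89 = 6446.19
r = -1255.01 / √(333.07 × 6446.19) = -1255.01 / 1465.2756 ≈ -0.857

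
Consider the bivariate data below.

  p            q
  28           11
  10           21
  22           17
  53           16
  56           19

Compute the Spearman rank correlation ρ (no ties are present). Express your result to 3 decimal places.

Rank p: 3, 1, 2, 4, 5
Rank q: 1, 5, 3, 2, 4
d = rank(p) − rank(q): 2, -4, -1, 2, 1; Σd² = 26
ρ = 1 − 6Σd² / [n(n²−1)] = 1 − 6×26 / (5×24) = 1 − 156/120 ≈ -0.300

-0.300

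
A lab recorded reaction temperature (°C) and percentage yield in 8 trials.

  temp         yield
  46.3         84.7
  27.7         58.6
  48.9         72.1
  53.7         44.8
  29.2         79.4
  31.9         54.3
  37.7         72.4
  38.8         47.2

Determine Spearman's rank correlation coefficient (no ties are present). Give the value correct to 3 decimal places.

-0.238

Rank temp: 6, 1, 7, 8, 2, 3, 4, 5
Rank yield: 8, 4, 5, 1, 7, 3, 6, 2
d = rank(temp) − rank(yield): -2, -3, 2, 7, -5, 0, -2, 3; Σd² = 104
ρ = 1 − 6Σd² / [n(n²−1)] = 1 − 6×104 / (8×63) = 1 − 624/504 ≈ -0.238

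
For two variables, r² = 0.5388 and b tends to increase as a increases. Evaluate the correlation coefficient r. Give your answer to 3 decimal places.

0.734

|r| = √0.5388 = 0.734
The association is positive, so r = 0.734.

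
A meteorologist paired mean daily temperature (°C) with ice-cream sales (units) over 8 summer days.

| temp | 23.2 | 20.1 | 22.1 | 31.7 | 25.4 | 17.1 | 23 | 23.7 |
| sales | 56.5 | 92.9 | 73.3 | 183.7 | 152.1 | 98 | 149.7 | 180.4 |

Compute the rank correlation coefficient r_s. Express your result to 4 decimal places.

0.6429

Rank temp: 5, 2, 3, 8, 7, 1, 4, 6
Rank sales: 1, 3, 2, 8, 6, 4, 5, 7
d = rank(temp) − rank(sales): 4, -1, 1, 0, 1, -3, -1, -1; Σd² = 30
ρ = 1 − 6Σd² / [n(n²−1)] = 1 − 6×30 / (8×63) = 1 − 180/504 ≈ 0.6429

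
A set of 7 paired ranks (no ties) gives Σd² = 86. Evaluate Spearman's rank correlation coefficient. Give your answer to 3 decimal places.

ρ = 1 − 6Σd² / [n(n²−1)] = 1 − 6×86 / (7×48)
  = 1 − 516/336 = 1 − 1.5357 ≈ -0.536

-0.536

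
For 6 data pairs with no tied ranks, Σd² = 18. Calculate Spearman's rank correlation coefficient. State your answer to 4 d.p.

0.4857

ρ = 1 − 6Σd² / [n(n²−1)] = 1 − 6×18 / (6×35)
  = 1 − 108/210 = 1 − 0.51429 ≈ 0.4857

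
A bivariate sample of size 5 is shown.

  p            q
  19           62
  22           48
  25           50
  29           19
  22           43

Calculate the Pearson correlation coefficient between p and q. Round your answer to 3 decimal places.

n = 5, Σp = 117, Σq = 222, Σp² = 2795, Σq² = 10858, Σpq = 4981
nΣpq − ΣpΣq = 24905 − 25974 = -1069
nΣp² − (Σp)² = 13975 − 13689 = 286; nΣq² − (Σq)² = 54290 − 49284 = 5006
r = -1069 / √(286 × 5006) = -1069 / 1196.5434 ≈ -0.893

-0.893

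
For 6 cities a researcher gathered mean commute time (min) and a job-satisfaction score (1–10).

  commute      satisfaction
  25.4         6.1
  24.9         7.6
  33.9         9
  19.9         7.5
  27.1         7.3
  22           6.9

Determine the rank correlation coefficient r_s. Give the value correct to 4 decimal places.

0.2571

Rank commute: 4, 3, 6, 1, 5, 2
Rank satisfaction: 1, 5, 6, 4, 3, 2
d = rank(commute) − rank(satisfaction): 3, -2, 0, -3, 2, 0; Σd² = 26
ρ = 1 − 6Σd² / [n(n²−1)] = 1 − 6×26 / (6×35) = 1 − 156/210 ≈ 0.2571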